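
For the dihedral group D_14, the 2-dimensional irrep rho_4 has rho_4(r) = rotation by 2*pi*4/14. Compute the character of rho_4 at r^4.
chi_{rho_4}(r^4) = 2*cos(2*pi*4*4/14) = 2*cos(16*pi/7)

Derivation: rho_4(r^4) is rotation by angle 2*pi*4*4/14, whose trace is 2*cos(2*pi*4*4/14) = 2*cos(16*pi/7).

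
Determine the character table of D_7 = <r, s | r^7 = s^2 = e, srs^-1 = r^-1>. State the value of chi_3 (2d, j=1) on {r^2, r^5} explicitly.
Conjugacy classes: {e} of size 1, {r^1, r^6} of size 2, {r^2, r^5} of size 2, {r^3, r^4} of size 2, {s, sr, ..., sr^6} of size 7.
Character table:
  irrep \ class              {e} (size 1)  {r^1, r^6} (size 2)  {r^2, r^5} (size 2)  {r^3, r^4} (size 2)  {s, sr, ..., sr^6} (size 7)
  chi_1 (triv)               1             1                    1                    1                    1                          
  chi_2 (sign: r->1, s->-1)  1             1                    1                    1                    -1                         
  chi_3 (2d, j=1)            2             2*cos(2*pi/7)        -2*cos(3*pi/7)       -2*cos(pi/7)         0                          
  chi_4 (2d, j=2)            2             -2*cos(3*pi/7)       -2*cos(pi/7)         2*cos(2*pi/7)        0                          
  chi_5 (2d, j=3)            2             -2*cos(pi/7)         2*cos(2*pi/7)        -2*cos(3*pi/7)       0                          

Spot check: chi_3 (2d, j=1) on {r^2, r^5} = -2*cos(3*pi/7).

Details: D_7 has order 2*7 = 14 with 5 conjugacy classes, hence 5 irreducibles. Sum of squared dims 1 + 1 + 4 + 4 + 4 = 14 = |G|. Linear characters come from the abelianisation; the 2-dimensional irreps have character r^k -> 2*cos(2*pi*j*k/7), reflections -> 0.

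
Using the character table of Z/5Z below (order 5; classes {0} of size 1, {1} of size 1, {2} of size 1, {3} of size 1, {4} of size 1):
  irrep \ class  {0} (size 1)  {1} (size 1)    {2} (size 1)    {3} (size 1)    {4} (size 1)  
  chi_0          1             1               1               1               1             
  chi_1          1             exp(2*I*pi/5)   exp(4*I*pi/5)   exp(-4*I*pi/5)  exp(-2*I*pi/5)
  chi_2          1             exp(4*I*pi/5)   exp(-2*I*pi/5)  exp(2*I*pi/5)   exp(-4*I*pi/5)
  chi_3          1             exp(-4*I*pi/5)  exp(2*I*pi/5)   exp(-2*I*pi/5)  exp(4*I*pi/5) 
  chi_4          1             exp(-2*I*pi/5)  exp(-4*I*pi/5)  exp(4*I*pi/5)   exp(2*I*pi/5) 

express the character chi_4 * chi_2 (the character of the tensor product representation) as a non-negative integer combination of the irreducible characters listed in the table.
chi_4 tensor chi_2 = chi_1 (all other irreducibles have multiplicity 0).

Working: The character of a tensor product is the pointwise product (chi_4 * chi_2)(C) = chi_4(C) * chi_2(C):
  {0}: (1)*(1), {1}: (exp(-2*I*pi/5))*(exp(4*I*pi/5)), {2}: (exp(-4*I*pi/5))*(exp(-2*I*pi/5)), {3}: (exp(4*I*pi/5))*(exp(2*I*pi/5)), {4}: (exp(2*I*pi/5))*(exp(-4*I*pi/5))
so (chi_4 * chi_2) takes values
  {0} -> 1, {1} -> exp(2*I*pi/5), {2} -> exp(4*I*pi/5), {3} -> exp(-4*I*pi/5), {4} -> exp(-2*I*pi/5).
Now take the inner product of this character with each irreducible chi from the table, <chi_4*chi_2, chi> = (1/5) sum_C |C| (chi_4*chi_2)(C) conj(chi(C)):
  <chi_4*chi_2, chi_0> = (1/5)[1*(1)*conj(1) + 1*(exp(2*I*pi/5))*conj(1) + 1*(exp(4*I*pi/5))*conj(1) + 1*(exp(-4*I*pi/5))*conj(1) + 1*(exp(-2*I*pi/5))*conj(1)]
      = (1/5)[(1) + (exp(2*I*pi/5)) + (exp(4*I*pi/5)) + (exp(-4*I*pi/5)) + (exp(-2*I*pi/5))] = 0/5 = 0
  <chi_4*chi_2, chi_1> = (1/5)[1*(1)*conj(1) + 1*(exp(2*I*pi/5))*conj(exp(2*I*pi/5)) + 1*(exp(4*I*pi/5))*conj(exp(4*I*pi/5)) + 1*(exp(-4*I*pi/5))*conj(exp(-4*I*pi/5)) + 1*(exp(-2*I*pi/5))*conj(exp(-2*I*pi/5))]
      = (1/5)[(1) + (1) + (1) + (1) + (1)] = 5/5 = 1
  <chi_4*chi_2, chi_2> = (1/5)[1*(1)*conj(1) + 1*(exp(2*I*pi/5))*conj(exp(4*I*pi/5)) + 1*(exp(4*I*pi/5))*conj(exp(-2*I*pi/5)) + 1*(exp(-4*I*pi/5))*conj(exp(2*I*pi/5)) + 1*(exp(-2*I*pi/5))*conj(exp(-4*I*pi/5))]
      = (1/5)[(1) + (exp(-2*I*pi/5)) + (exp(-4*I*pi/5)) + (exp(4*I*pi/5)) + (exp(2*I*pi/5))] = 0/5 = 0
  <chi_4*chi_2, chi_3> = (1/5)[1*(1)*conj(1) + 1*(exp(2*I*pi/5))*conj(exp(-4*I*pi/5)) + 1*(exp(4*I*pi/5))*conj(exp(2*I*pi/5)) + 1*(exp(-4*I*pi/5))*conj(exp(-2*I*pi/5)) + 1*(exp(-2*I*pi/5))*conj(exp(4*I*pi/5))]
      = (1/5)[(1) + (exp(-4*I*pi/5)) + (exp(2*I*pi/5)) + (exp(-2*I*pi/5)) + (exp(4*I*pi/5))] = 0/5 = 0
  <chi_4*chi_2, chi_4> = (1/5)[1*(1)*conj(1) + 1*(exp(2*I*pi/5))*conj(exp(-2*I*pi/5)) + 1*(exp(4*I*pi/5))*conj(exp(-4*I*pi/5)) + 1*(exp(-4*I*pi/5))*conj(exp(4*I*pi/5)) + 1*(exp(-2*I*pi/5))*conj(exp(2*I*pi/5))]
      = (1/5)[(1) + (exp(4*I*pi/5)) + (exp(-2*I*pi/5)) + (exp(2*I*pi/5)) + (exp(-4*I*pi/5))] = 0/5 = 0
(Exp terms are combined using exp(i*s)*conj(exp(i*t)) = exp(i*(s-t)), and sums of them are collapsed using the identity that for every m > 1 the m distinct m-th roots of unity sum to 0, e.g. 1 + exp(2*I*pi/3) + exp(-2*I*pi/3) = 0.)
Hence the multiplicities are chi_1: 1. Dimension check: dim(chi_4)*dim(chi_2) = 1*1 = 1 and sum (mult * dim) = 1*1 = 1.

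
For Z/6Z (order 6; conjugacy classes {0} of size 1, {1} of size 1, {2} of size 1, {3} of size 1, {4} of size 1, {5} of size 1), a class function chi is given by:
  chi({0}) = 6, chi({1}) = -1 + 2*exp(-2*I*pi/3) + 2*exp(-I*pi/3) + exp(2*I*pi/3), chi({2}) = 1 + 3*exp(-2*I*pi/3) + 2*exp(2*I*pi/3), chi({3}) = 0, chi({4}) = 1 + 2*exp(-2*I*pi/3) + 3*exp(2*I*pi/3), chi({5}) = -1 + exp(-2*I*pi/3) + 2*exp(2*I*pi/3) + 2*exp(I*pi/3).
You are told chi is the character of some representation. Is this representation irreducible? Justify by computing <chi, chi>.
Not irreducible (reducible): <chi, chi> = 10 > 1.

<chi, chi> = (1/|G|) sum_C |C| * |chi(C)|^2 = (1/6)[1*|6|^2 + 1*|-1 + 2*exp(-2*I*pi/3) + 2*exp(-I*pi/3) + exp(2*I*pi/3)|^2 + 1*|1 + 3*exp(-2*I*pi/3) + 2*exp(2*I*pi/3)|^2 + 1*|0|^2 + 1*|1 + 2*exp(-2*I*pi/3) + 3*exp(2*I*pi/3)|^2 + 1*|-1 + exp(-2*I*pi/3) + 2*exp(2*I*pi/3) + 2*exp(I*pi/3)|^2]
  = (1/6)[(36) + (9) + (3) + (0) + (3) + (9)] = 60/6 = 10.
(Exp terms are combined using exp(i*s)*conj(exp(i*t)) = exp(i*(s-t)), and sums of them are collapsed using the identity that for every m > 1 the m distinct m-th roots of unity sum to 0, e.g. 1 + exp(2*I*pi/3) + exp(-2*I*pi/3) = 0.)
A character is irreducible iff <chi, chi> = 1, so this representation is reducible.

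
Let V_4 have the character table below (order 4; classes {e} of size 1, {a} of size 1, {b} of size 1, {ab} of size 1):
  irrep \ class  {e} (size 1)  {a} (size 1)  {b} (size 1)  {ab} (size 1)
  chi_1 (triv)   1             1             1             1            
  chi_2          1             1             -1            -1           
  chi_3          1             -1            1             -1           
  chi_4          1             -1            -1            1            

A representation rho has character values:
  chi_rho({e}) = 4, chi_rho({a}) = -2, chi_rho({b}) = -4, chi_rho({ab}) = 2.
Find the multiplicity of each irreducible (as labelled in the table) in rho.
Multiplicities: chi_1: 0, chi_2: 1, chi_3: 0, chi_4: 3.

Working: Use <chi_rho, chi> = (1/|G|) sum_C |C| * chi_rho(C) * conj(chi(C)) with |G| = 4 for each irreducible chi in the table:
  <chi_rho, chi_1> = (1/4)[1*(4)*conj(1) + 1*(-2)*conj(1) + 1*(-4)*conj(1) + 1*(2)*conj(1)]
      = (1/4)[(4) + (-2) + (-4) + (2)] = 0/4 = 0
  <chi_rho, chi_2> = (1/4)[1*(4)*conj(1) + 1*(-2)*conj(1) + 1*(-4)*conj(-1) + 1*(2)*conj(-1)]
      = (1/4)[(4) + (-2) + (4) + (-2)] = 4/4 = 1
  <chi_rho, chi_3> = (1/4)[1*(4)*conj(1) + 1*(-2)*conj(-1) + 1*(-4)*conj(1) + 1*(2)*conj(-1)]
      = (1/4)[(4) + (2) + (-4) + (-2)] = 0/4 = 0
  <chi_rho, chi_4> = (1/4)[1*(4)*conj(1) + 1*(-2)*conj(-1) + 1*(-4)*conj(-1) + 1*(2)*conj(1)]
      = (1/4)[(4) + (2) + (4) + (2)] = 12/4 = 3
Dimension check: dim(rho) = sum (mult * dim) = 0*1 + 1*1 + 0*1 + 3*1 = 4 = chi_rho(e) = 4.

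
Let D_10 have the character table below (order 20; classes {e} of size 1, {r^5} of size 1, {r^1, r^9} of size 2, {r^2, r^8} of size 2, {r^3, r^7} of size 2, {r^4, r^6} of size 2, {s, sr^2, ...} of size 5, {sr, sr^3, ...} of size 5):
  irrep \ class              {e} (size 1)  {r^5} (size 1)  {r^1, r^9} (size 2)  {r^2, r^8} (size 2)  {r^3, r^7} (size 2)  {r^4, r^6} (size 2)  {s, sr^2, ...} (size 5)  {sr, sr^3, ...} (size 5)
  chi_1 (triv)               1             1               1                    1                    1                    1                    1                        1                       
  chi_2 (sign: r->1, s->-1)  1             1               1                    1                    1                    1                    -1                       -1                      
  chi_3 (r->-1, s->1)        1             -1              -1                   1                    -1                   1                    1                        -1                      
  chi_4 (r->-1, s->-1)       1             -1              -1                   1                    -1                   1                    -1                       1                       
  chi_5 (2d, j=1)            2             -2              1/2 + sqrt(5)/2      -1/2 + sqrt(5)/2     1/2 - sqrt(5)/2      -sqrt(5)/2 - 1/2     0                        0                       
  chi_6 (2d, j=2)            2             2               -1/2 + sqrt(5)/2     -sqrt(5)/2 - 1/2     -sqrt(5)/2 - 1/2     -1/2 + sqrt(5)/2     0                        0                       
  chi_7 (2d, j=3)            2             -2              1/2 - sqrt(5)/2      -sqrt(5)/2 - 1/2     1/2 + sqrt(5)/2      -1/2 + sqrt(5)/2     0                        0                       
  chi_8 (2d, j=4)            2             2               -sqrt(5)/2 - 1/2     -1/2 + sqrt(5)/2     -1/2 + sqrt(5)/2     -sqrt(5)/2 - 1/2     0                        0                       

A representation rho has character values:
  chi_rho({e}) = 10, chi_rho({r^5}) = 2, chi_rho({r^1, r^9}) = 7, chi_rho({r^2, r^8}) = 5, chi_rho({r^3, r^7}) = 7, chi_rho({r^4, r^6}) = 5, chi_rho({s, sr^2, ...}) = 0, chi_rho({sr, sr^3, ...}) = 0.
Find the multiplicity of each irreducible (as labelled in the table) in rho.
Multiplicities: chi_1: 3, chi_2: 3, chi_3: 0, chi_4: 0, chi_5: 1, chi_6: 0, chi_7: 1, chi_8: 0.

Use <chi_rho, chi> = (1/|G|) sum_C |C| * chi_rho(C) * conj(chi(C)) with |G| = 20 for each irreducible chi in the table:
  <chi_rho, chi_1> = (1/20)[1*(10)*conj(1) + 1*(2)*conj(1) + 2*(7)*conj(1) + 2*(5)*conj(1) + 2*(7)*conj(1) + 2*(5)*conj(1) + 5*(0)*conj(1) + 5*(0)*conj(1)]
      = (1/20)[(10) + (2) + (14) + (10) + (14) + (10) + (0) + (0)] = 60/20 = 3
  <chi_rho, chi_2> = (1/20)[1*(10)*conj(1) + 1*(2)*conj(1) + 2*(7)*conj(1) + 2*(5)*conj(1) + 2*(7)*conj(1) + 2*(5)*conj(1) + 5*(0)*conj(-1) + 5*(0)*conj(-1)]
      = (1/20)[(10) + (2) + (14) + (10) + (14) + (10) + (0) + (0)] = 60/20 = 3
  <chi_rho, chi_3> = (1/20)[1*(10)*conj(1) + 1*(2)*conj(-1) + 2*(7)*conj(-1) + 2*(5)*conj(1) + 2*(7)*conj(-1) + 2*(5)*conj(1) + 5*(0)*conj(1) + 5*(0)*conj(-1)]
      = (1/20)[(10) + (-2) + (-14) + (10) + (-14) + (10) + (0) + (0)] = 0/20 = 0
  <chi_rho, chi_4> = (1/20)[1*(10)*conj(1) + 1*(2)*conj(-1) + 2*(7)*conj(-1) + 2*(5)*conj(1) + 2*(7)*conj(-1) + 2*(5)*conj(1) + 5*(0)*conj(-1) + 5*(0)*conj(1)]
      = (1/20)[(10) + (-2) + (-14) + (10) + (-14) + (10) + (0) + (0)] = 0/20 = 0
  <chi_rho, chi_5> = (1/20)[1*(10)*conj(2) + 1*(2)*conj(-2) + 2*(7)*conj(1/2 + sqrt(5)/2) + 2*(5)*conj(-1/2 + sqrt(5)/2) + 2*(7)*conj(1/2 - sqrt(5)/2) + 2*(5)*conj(-sqrt(5)/2 - 1/2) + 5*(0)*conj(0) + 5*(0)*conj(0)]
      = (1/20)[(20) + (-4) + (7 + 7*sqrt(5)) + (-5 + 5*sqrt(5)) + (7 - 7*sqrt(5)) + (-5*sqrt(5) - 5) + (0) + (0)] = 20/20 = 1
  <chi_rho, chi_6> = (1/20)[1*(10)*conj(2) + 1*(2)*conj(2) + 2*(7)*conj(-1/2 + sqrt(5)/2) + 2*(5)*conj(-sqrt(5)/2 - 1/2) + 2*(7)*conj(-sqrt(5)/2 - 1/2) + 2*(5)*conj(-1/2 + sqrt(5)/2) + 5*(0)*conj(0) + 5*(0)*conj(0)]
      = (1/20)[(20) + (4) + (-7 + 7*sqrt(5)) + (-5*sqrt(5) - 5) + (-7*sqrt(5) - 7) + (-5 + 5*sqrt(5)) + (0) + (0)] = 0/20 = 0
  <chi_rho, chi_7> = (1/20)[1*(10)*conj(2) + 1*(2)*conj(-2) + 2*(7)*conj(1/2 - sqrt(5)/2) + 2*(5)*conj(-sqrt(5)/2 - 1/2) + 2*(7)*conj(1/2 + sqrt(5)/2) + 2*(5)*conj(-1/2 + sqrt(5)/2) + 5*(0)*conj(0) + 5*(0)*conj(0)]
      = (1/20)[(20) + (-4) + (7 - 7*sqrt(5)) + (-5*sqrt(5) - 5) + (7 + 7*sqrt(5)) + (-5 + 5*sqrt(5)) + (0) + (0)] = 20/20 = 1
  <chi_rho, chi_8> = (1/20)[1*(10)*conj(2) + 1*(2)*conj(2) + 2*(7)*conj(-sqrt(5)/2 - 1/2) + 2*(5)*conj(-1/2 + sqrt(5)/2) + 2*(7)*conj(-1/2 + sqrt(5)/2) + 2*(5)*conj(-sqrt(5)/2 - 1/2) + 5*(0)*conj(0) + 5*(0)*conj(0)]
      = (1/20)[(20) + (4) + (-7*sqrt(5) - 7) + (-5 + 5*sqrt(5)) + (-7 + 7*sqrt(5)) + (-5*sqrt(5) - 5) + (0) + (0)] = 0/20 = 0
Dimension check: dim(rho) = sum (mult * dim) = 3*1 + 3*1 + 0*1 + 0*1 + 1*2 + 0*2 + 1*2 + 0*2 = 10 = chi_rho(e) = 10.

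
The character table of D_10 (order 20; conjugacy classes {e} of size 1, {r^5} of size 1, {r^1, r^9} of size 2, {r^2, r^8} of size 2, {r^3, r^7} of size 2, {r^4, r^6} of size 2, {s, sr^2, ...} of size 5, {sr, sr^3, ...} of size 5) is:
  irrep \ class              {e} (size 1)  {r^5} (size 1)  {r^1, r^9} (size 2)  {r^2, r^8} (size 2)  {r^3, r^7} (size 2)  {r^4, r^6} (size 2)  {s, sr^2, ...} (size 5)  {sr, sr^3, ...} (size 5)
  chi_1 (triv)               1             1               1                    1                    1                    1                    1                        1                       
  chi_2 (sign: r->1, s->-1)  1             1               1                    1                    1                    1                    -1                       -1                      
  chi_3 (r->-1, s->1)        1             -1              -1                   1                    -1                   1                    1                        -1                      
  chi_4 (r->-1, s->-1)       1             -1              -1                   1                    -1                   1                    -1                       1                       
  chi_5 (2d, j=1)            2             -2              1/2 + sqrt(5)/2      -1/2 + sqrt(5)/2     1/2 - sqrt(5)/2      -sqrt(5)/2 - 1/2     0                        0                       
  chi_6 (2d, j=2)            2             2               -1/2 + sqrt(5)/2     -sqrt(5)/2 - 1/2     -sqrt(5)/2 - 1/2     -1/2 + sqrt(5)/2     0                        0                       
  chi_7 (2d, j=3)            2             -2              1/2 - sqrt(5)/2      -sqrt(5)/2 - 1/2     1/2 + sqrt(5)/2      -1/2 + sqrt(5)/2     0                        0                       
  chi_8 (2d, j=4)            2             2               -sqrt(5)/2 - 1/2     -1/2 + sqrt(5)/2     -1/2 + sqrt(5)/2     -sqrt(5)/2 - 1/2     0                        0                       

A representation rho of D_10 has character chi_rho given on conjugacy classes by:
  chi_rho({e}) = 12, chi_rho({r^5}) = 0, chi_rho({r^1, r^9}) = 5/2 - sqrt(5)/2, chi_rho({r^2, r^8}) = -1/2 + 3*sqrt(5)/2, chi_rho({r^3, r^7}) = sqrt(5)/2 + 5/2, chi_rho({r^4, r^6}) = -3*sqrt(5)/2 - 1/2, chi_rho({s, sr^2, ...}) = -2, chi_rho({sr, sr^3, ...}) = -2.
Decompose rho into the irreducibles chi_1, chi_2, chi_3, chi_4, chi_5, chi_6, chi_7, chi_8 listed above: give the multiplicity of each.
Multiplicities: chi_1: 0, chi_2: 2, chi_3: 0, chi_4: 0, chi_5: 2, chi_6: 0, chi_7: 1, chi_8: 2.

Why: Use <chi_rho, chi> = (1/|G|) sum_C |C| * chi_rho(C) * conj(chi(C)) with |G| = 20 for each irreducible chi in the table:
  <chi_rho, chi_1> = (1/20)[1*(12)*conj(1) + 1*(0)*conj(1) + 2*(5/2 - sqrt(5)/2)*conj(1) + 2*(-1/2 + 3*sqrt(5)/2)*conj(1) + 2*(sqrt(5)/2 + 5/2)*conj(1) + 2*(-3*sqrt(5)/2 - 1/2)*conj(1) + 5*(-2)*conj(1) + 5*(-2)*conj(1)]
      = (1/20)[(12) + (0) + (5 - sqrt(5)) + (-1 + 3*sqrt(5)) + (sqrt(5) + 5) + (-3*sqrt(5) - 1) + (-10) + (-10)] = 0/20 = 0
  <chi_rho, chi_2> = (1/20)[1*(12)*conj(1) + 1*(0)*conj(1) + 2*(5/2 - sqrt(5)/2)*conj(1) + 2*(-1/2 + 3*sqrt(5)/2)*conj(1) + 2*(sqrt(5)/2 + 5/2)*conj(1) + 2*(-3*sqrt(5)/2 - 1/2)*conj(1) + 5*(-2)*conj(-1) + 5*(-2)*conj(-1)]
      = (1/20)[(12) + (0) + (5 - sqrt(5)) + (-1 + 3*sqrt(5)) + (sqrt(5) + 5) + (-3*sqrt(5) - 1) + (10) + (10)] = 40/20 = 2
  <chi_rho, chi_3> = (1/20)[1*(12)*conj(1) + 1*(0)*conj(-1) + 2*(5/2 - sqrt(5)/2)*conj(-1) + 2*(-1/2 + 3*sqrt(5)/2)*conj(1) + 2*(sqrt(5)/2 + 5/2)*conj(-1) + 2*(-3*sqrt(5)/2 - 1/2)*conj(1) + 5*(-2)*conj(1) + 5*(-2)*conj(-1)]
      = (1/20)[(12) + (0) + (-5 + sqrt(5)) + (-1 + 3*sqrt(5)) + (-5 - sqrt(5)) + (-3*sqrt(5) - 1) + (-10) + (10)] = 0/20 = 0
  <chi_rho, chi_4> = (1/20)[1*(12)*conj(1) + 1*(0)*conj(-1) + 2*(5/2 - sqrt(5)/2)*conj(-1) + 2*(-1/2 + 3*sqrt(5)/2)*conj(1) + 2*(sqrt(5)/2 + 5/2)*conj(-1) + 2*(-3*sqrt(5)/2 - 1/2)*conj(1) + 5*(-2)*conj(-1) + 5*(-2)*conj(1)]
      = (1/20)[(12) + (0) + (-5 + sqrt(5)) + (-1 + 3*sqrt(5)) + (-5 - sqrt(5)) + (-3*sqrt(5) - 1) + (10) + (-10)] = 0/20 = 0
  <chi_rho, chi_5> = (1/20)[1*(12)*conj(2) + 1*(0)*conj(-2) + 2*(5/2 - sqrt(5)/2)*conj(1/2 + sqrt(5)/2) + 2*(-1/2 + 3*sqrt(5)/2)*conj(-1/2 + sqrt(5)/2) + 2*(sqrt(5)/2 + 5/2)*conj(1/2 - sqrt(5)/2) + 2*(-3*sqrt(5)/2 - 1/2)*conj(-sqrt(5)/2 - 1/2) + 5*(-2)*conj(0) + 5*(-2)*conj(0)]
      = (1/20)[(24) + (0) + (2*sqrt(5)) + (8 - 2*sqrt(5)) + (-2*sqrt(5)) + (2*sqrt(5) + 8) + (0) + (0)] = 40/20 = 2
  <chi_rho, chi_6> = (1/20)[1*(12)*conj(2) + 1*(0)*conj(2) + 2*(5/2 - sqrt(5)/2)*conj(-1/2 + sqrt(5)/2) + 2*(-1/2 + 3*sqrt(5)/2)*conj(-sqrt(5)/2 - 1/2) + 2*(sqrt(5)/2 + 5/2)*conj(-sqrt(5)/2 - 1/2) + 2*(-3*sqrt(5)/2 - 1/2)*conj(-1/2 + sqrt(5)/2) + 5*(-2)*conj(0) + 5*(-2)*conj(0)]
      = (1/20)[(24) + (0) + (-5 + 3*sqrt(5)) + (-7 - sqrt(5)) + (-3*sqrt(5) - 5) + (-7 + sqrt(5)) + (0) + (0)] = 0/20 = 0
  <chi_rho, chi_7> = (1/20)[1*(12)*conj(2) + 1*(0)*conj(-2) + 2*(5/2 - sqrt(5)/2)*conj(1/2 - sqrt(5)/2) + 2*(-1/2 + 3*sqrt(5)/2)*conj(-sqrt(5)/2 - 1/2) + 2*(sqrt(5)/2 + 5/2)*conj(1/2 + sqrt(5)/2) + 2*(-3*sqrt(5)/2 - 1/2)*conj(-1/2 + sqrt(5)/2) + 5*(-2)*conj(0) + 5*(-2)*conj(0)]
      = (1/20)[(24) + (0) + (5 - 3*sqrt(5)) + (-7 - sqrt(5)) + (5 + 3*sqrt(5)) + (-7 + sqrt(5)) + (0) + (0)] = 20/20 = 1
  <chi_rho, chi_8> = (1/20)[1*(12)*conj(2) + 1*(0)*conj(2) + 2*(5/2 - sqrt(5)/2)*conj(-sqrt(5)/2 - 1/2) + 2*(-1/2 + 3*sqrt(5)/2)*conj(-1/2 + sqrt(5)/2) + 2*(sqrt(5)/2 + 5/2)*conj(-1/2 + sqrt(5)/2) + 2*(-3*sqrt(5)/2 - 1/2)*conj(-sqrt(5)/2 - 1/2) + 5*(-2)*conj(0) + 5*(-2)*conj(0)]
      = (1/20)[(24) + (0) + (-2*sqrt(5)) + (8 - 2*sqrt(5)) + (2*sqrt(5)) + (2*sqrt(5) + 8) + (0) + (0)] = 40/20 = 2
Dimension check: dim(rho) = sum (mult * dim) = 0*1 + 2*1 + 0*1 + 0*1 + 2*2 + 0*2 + 1*2 + 2*2 = 12 = chi_rho(e) = 12.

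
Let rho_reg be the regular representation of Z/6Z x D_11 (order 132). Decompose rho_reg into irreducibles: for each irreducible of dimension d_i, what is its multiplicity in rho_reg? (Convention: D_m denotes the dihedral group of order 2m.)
Each irreducible V_i of dimension d_i appears with multiplicity d_i, i.e. rho_reg = (direct sum over all irreducibles V_i) d_i V_i. The irreducible dimensions for Z/6Z x D_11 are 1, 1, 1, 1, 1, 1, 1, 1, 1, 1, 1, 1, 2, 2, 2, 2, 2, 2, 2, 2, 2, 2, 2, 2, 2, 2, 2, 2, 2, 2, 2, 2, 2, 2, 2, 2, 2, 2, 2, 2, 2, 2: 12 irreducibles of dimension 1, each with multiplicity 1; 30 irreducibles of dimension 2, each with multiplicity 2. Total dimension 12*1*1 + 30*2*2 = 132 = |G|.

Explanation: General theorem: in the regular representation of a finite group G, each irreducible appears with multiplicity equal to its dimension. Check: dim(rho_reg) = sum d_i^2 = 1 + 1 + 1 + 1 + 1 + 1 + 1 + 1 + 1 + 1 + 1 + 1 + 4 + 4 + 4 + 4 + 4 + 4 + 4 + 4 + 4 + 4 + 4 + 4 + 4 + 4 + 4 + 4 + 4 + 4 + 4 + 4 + 4 + 4 + 4 + 4 + 4 + 4 + 4 + 4 + 4 + 4 = 132 = |G|.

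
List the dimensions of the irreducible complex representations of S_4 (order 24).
Dimensions: 1, 1, 2, 3, 3

Argument: There are 5 irreducibles (= number of conjugacy classes). Their dimensions d_i satisfy sum d_i^2 = |G| = 24: 1 + 1 + 4 + 9 + 9 = 24.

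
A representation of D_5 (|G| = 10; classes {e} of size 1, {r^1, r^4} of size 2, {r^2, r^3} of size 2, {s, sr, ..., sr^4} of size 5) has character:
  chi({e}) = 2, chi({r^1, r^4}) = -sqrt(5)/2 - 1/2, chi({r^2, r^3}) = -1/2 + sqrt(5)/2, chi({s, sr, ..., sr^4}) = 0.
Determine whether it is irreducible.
Irreducible: <chi, chi> = 1.

<chi, chi> = (1/|G|) sum_C |C| * |chi(C)|^2 = (1/10)[1*|2|^2 + 2*|-sqrt(5)/2 - 1/2|^2 + 2*|-1/2 + sqrt(5)/2|^2 + 5*|0|^2]
  = (1/10)[(4) + (sqrt(5) + 3) + (3 - sqrt(5)) + (0)] = 10/10 = 1.
A character is irreducible iff <chi, chi> = 1, so this representation is irreducible.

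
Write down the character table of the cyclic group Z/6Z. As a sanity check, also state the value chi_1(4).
Character table of Z/6Z (irreps indexed chi_0,...,chi_5 with chi_k(m) = zeta_6^(k*m), zeta_6 = exp(2*pi*i/6)):
  irrep \ class  {0} (size 1)  {1} (size 1)    {2} (size 1)    {3} (size 1)  {4} (size 1)    {5} (size 1)  
  chi_0          1             1               1               1             1               1             
  chi_1          1             exp(I*pi/3)     exp(2*I*pi/3)   -1            exp(-2*I*pi/3)  exp(-I*pi/3)  
  chi_2          1             exp(2*I*pi/3)   exp(-2*I*pi/3)  1             exp(2*I*pi/3)   exp(-2*I*pi/3)
  chi_3          1             -1              1               -1            1               -1            
  chi_4          1             exp(-2*I*pi/3)  exp(2*I*pi/3)   1             exp(-2*I*pi/3)  exp(2*I*pi/3) 
  chi_5          1             exp(-I*pi/3)    exp(-2*I*pi/3)  -1            exp(2*I*pi/3)   exp(I*pi/3)   

Spot check: chi_1(4) = zeta_6^(1*4) = zeta_6^4 = exp(-2*I*pi/3).

Explanation: Z/6Z is abelian, so all 6 irreducible complex representations are 1-dimensional. They are given by chi_k(m) = zeta_6^(k*m) for k = 0,...,5. Row orthogonality: sum_m chi_k(m) conj(chi_l(m)) = 6 * [k = l].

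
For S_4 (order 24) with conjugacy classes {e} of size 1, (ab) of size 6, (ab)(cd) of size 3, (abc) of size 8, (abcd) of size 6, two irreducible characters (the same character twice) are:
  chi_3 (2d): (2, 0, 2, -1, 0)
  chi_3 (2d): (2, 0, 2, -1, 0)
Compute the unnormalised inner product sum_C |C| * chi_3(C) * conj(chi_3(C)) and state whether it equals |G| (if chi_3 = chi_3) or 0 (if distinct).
Sum = 24 = |G| = 24; so <chi_3, chi_3> = 1 (norm-1 confirms irreducibility).

Compute term by term over conjugacy classes (|C| * chi_3(C) * conj(chi_3(C))):
  1*(2)*conj(2) + 6*(0)*conj(0) + 3*(2)*conj(2) + 8*(-1)*conj(-1) + 6*(0)*conj(0)
  = (4) + (0) + (12) + (8) + (0)
  = 24.
Dividing by |G| = 24 gives 24/24 = 1, matching the row-orthogonality relation <chi_3, chi_3> = [chi_3 = chi_3].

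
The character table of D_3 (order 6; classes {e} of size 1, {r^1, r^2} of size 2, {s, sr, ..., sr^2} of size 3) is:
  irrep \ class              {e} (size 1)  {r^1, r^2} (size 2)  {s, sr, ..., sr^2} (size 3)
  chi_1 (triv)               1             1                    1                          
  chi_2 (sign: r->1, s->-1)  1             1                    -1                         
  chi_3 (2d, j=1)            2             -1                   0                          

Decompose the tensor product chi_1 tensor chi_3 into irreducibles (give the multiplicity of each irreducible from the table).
chi_1 tensor chi_3 = chi_3 (all other irreducibles have multiplicity 0).

The character of a tensor product is the pointwise product (chi_1 * chi_3)(C) = chi_1(C) * chi_3(C):
  {e}: (1)*(2), {r^1, r^2}: (1)*(-1), {s, sr, ..., sr^2}: (1)*(0)
so (chi_1 * chi_3) takes values
  {e} -> 2, {r^1, r^2} -> -1, {s, sr, ..., sr^2} -> 0.
Now take the inner product of this character with each irreducible chi from the table, <chi_1*chi_3, chi> = (1/6) sum_C |C| (chi_1*chi_3)(C) conj(chi(C)):
  <chi_1*chi_3, chi_1> = (1/6)[1*(2)*conj(1) + 2*(-1)*conj(1) + 3*(0)*conj(1)]
      = (1/6)[(2) + (-2) + (0)] = 0/6 = 0
  <chi_1*chi_3, chi_2> = (1/6)[1*(2)*conj(1) + 2*(-1)*conj(1) + 3*(0)*conj(-1)]
      = (1/6)[(2) + (-2) + (0)] = 0/6 = 0
  <chi_1*chi_3, chi_3> = (1/6)[1*(2)*conj(2) + 2*(-1)*conj(-1) + 3*(0)*conj(0)]
      = (1/6)[(4) + (2) + (0)] = 6/6 = 1
Hence the multiplicities are chi_3: 1. Dimension check: dim(chi_1)*dim(chi_3) = 1*2 = 2 and sum (mult * dim) = 1*2 = 2.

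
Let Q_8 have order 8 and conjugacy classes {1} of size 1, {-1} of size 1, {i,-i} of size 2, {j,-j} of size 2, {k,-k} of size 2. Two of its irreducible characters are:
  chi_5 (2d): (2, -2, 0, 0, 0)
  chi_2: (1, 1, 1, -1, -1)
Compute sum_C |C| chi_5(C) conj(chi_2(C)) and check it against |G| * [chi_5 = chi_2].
Sum = 0; so <chi_5, chi_2> = 0 (distinct irreducibles are orthogonal).

Proof sketch: Compute term by term over conjugacy classes (|C| * chi_5(C) * conj(chi_2(C))):
  1*(2)*conj(1) + 1*(-2)*conj(1) + 2*(0)*conj(1) + 2*(0)*conj(-1) + 2*(0)*conj(-1)
  = (2) + (-2) + (0) + (0) + (0)
  = 0.
Dividing by |G| = 8 gives 0/8 = 0, matching the row-orthogonality relation <chi_5, chi_2> = [chi_5 = chi_2].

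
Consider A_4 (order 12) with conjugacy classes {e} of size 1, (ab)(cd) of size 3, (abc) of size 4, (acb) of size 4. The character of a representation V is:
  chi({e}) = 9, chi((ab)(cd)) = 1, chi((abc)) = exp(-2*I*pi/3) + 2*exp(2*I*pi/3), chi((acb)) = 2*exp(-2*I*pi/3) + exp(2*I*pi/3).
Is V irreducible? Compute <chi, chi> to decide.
Not irreducible (reducible): <chi, chi> = 9 > 1.

Why: <chi, chi> = (1/|G|) sum_C |C| * |chi(C)|^2 = (1/12)[1*|9|^2 + 3*|1|^2 + 4*|exp(-2*I*pi/3) + 2*exp(2*I*pi/3)|^2 + 4*|2*exp(-2*I*pi/3) + exp(2*I*pi/3)|^2]
  = (1/12)[(81) + (3) + (12) + (12)] = 108/12 = 9.
(Exp terms are combined using exp(i*s)*conj(exp(i*t)) = exp(i*(s-t)), and sums of them are collapsed using the identity that for every m > 1 the m distinct m-th roots of unity sum to 0, e.g. 1 + exp(2*I*pi/3) + exp(-2*I*pi/3) = 0.)
A character is irreducible iff <chi, chi> = 1, so this representation is reducible.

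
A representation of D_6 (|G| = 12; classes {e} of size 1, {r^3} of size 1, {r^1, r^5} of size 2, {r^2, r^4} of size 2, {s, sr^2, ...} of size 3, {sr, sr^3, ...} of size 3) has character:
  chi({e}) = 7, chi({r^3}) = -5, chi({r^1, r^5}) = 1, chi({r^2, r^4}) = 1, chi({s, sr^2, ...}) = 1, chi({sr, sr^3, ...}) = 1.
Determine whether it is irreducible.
Not irreducible (reducible): <chi, chi> = 7 > 1.

Proof sketch: <chi, chi> = (1/|G|) sum_C |C| * |chi(C)|^2 = (1/12)[1*|7|^2 + 1*|-5|^2 + 2*|1|^2 + 2*|1|^2 + 3*|1|^2 + 3*|1|^2]
  = (1/12)[(49) + (25) + (2) + (2) + (3) + (3)] = 84/12 = 7.
A character is irreducible iff <chi, chi> = 1, so this representation is reducible.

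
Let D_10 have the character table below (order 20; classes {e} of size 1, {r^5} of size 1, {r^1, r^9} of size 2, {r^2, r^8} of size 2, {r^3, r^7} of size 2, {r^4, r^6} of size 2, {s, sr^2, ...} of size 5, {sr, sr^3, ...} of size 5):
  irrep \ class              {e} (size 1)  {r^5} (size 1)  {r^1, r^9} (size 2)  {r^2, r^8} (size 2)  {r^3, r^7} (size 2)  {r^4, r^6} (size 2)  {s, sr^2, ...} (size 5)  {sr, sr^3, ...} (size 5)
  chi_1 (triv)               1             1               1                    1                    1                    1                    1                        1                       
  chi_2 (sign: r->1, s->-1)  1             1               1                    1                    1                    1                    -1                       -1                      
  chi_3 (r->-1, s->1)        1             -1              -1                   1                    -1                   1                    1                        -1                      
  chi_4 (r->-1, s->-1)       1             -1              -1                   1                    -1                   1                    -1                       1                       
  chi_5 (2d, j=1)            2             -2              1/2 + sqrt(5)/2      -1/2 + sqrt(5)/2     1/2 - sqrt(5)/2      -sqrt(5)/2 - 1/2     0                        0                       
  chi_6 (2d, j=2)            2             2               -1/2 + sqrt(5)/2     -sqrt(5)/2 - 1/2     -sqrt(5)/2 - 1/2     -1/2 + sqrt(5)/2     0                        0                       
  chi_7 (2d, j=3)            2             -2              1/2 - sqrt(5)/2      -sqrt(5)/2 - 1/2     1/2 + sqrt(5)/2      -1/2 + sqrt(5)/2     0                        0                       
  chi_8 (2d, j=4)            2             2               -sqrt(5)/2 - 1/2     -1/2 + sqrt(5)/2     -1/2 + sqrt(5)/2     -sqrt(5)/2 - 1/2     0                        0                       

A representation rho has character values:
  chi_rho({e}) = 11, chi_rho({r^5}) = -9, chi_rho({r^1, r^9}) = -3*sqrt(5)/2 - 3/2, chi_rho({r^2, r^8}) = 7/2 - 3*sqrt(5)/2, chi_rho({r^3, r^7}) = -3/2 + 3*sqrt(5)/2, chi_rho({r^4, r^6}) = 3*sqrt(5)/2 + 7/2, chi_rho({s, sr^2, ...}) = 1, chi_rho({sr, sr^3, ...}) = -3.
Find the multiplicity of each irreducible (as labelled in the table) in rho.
Multiplicities: chi_1: 0, chi_2: 1, chi_3: 3, chi_4: 1, chi_5: 0, chi_6: 0, chi_7: 3, chi_8: 0.

Details: Use <chi_rho, chi> = (1/|G|) sum_C |C| * chi_rho(C) * conj(chi(C)) with |G| = 20 for each irreducible chi in the table:
  <chi_rho, chi_1> = (1/20)[1*(11)*conj(1) + 1*(-9)*conj(1) + 2*(-3*sqrt(5)/2 - 3/2)*conj(1) + 2*(7/2 - 3*sqrt(5)/2)*conj(1) + 2*(-3/2 + 3*sqrt(5)/2)*conj(1) + 2*(3*sqrt(5)/2 + 7/2)*conj(1) + 5*(1)*conj(1) + 5*(-3)*conj(1)]
      = (1/20)[(11) + (-9) + (-3*sqrt(5) - 3) + (7 - 3*sqrt(5)) + (-3 + 3*sqrt(5)) + (3*sqrt(5) + 7) + (5) + (-15)] = 0/20 = 0
  <chi_rho, chi_2> = (1/20)[1*(11)*conj(1) + 1*(-9)*conj(1) + 2*(-3*sqrt(5)/2 - 3/2)*conj(1) + 2*(7/2 - 3*sqrt(5)/2)*conj(1) + 2*(-3/2 + 3*sqrt(5)/2)*conj(1) + 2*(3*sqrt(5)/2 + 7/2)*conj(1) + 5*(1)*conj(-1) + 5*(-3)*conj(-1)]
      = (1/20)[(11) + (-9) + (-3*sqrt(5) - 3) + (7 - 3*sqrt(5)) + (-3 + 3*sqrt(5)) + (3*sqrt(5) + 7) + (-5) + (15)] = 20/20 = 1
  <chi_rho, chi_3> = (1/20)[1*(11)*conj(1) + 1*(-9)*conj(-1) + 2*(-3*sqrt(5)/2 - 3/2)*conj(-1) + 2*(7/2 - 3*sqrt(5)/2)*conj(1) + 2*(-3/2 + 3*sqrt(5)/2)*conj(-1) + 2*(3*sqrt(5)/2 + 7/2)*conj(1) + 5*(1)*conj(1) + 5*(-3)*conj(-1)]
      = (1/20)[(11) + (9) + (3 + 3*sqrt(5)) + (7 - 3*sqrt(5)) + (3 - 3*sqrt(5)) + (3*sqrt(5) + 7) + (5) + (15)] = 60/20 = 3
  <chi_rho, chi_4> = (1/20)[1*(11)*conj(1) + 1*(-9)*conj(-1) + 2*(-3*sqrt(5)/2 - 3/2)*conj(-1) + 2*(7/2 - 3*sqrt(5)/2)*conj(1) + 2*(-3/2 + 3*sqrt(5)/2)*conj(-1) + 2*(3*sqrt(5)/2 + 7/2)*conj(1) + 5*(1)*conj(-1) + 5*(-3)*conj(1)]
      = (1/20)[(11) + (9) + (3 + 3*sqrt(5)) + (7 - 3*sqrt(5)) + (3 - 3*sqrt(5)) + (3*sqrt(5) + 7) + (-5) + (-15)] = 20/20 = 1
  <chi_rho, chi_5> = (1/20)[1*(11)*conj(2) + 1*(-9)*conj(-2) + 2*(-3*sqrt(5)/2 - 3/2)*conj(1/2 + sqrt(5)/2) + 2*(7/2 - 3*sqrt(5)/2)*conj(-1/2 + sqrt(5)/2) + 2*(-3/2 + 3*sqrt(5)/2)*conj(1/2 - sqrt(5)/2) + 2*(3*sqrt(5)/2 + 7/2)*conj(-sqrt(5)/2 - 1/2) + 5*(1)*conj(0) + 5*(-3)*conj(0)]
      = (1/20)[(22) + (18) + (-9 - 3*sqrt(5)) + (-11 + 5*sqrt(5)) + (-9 + 3*sqrt(5)) + (-5*sqrt(5) - 11) + (0) + (0)] = 0/20 = 0
  <chi_rho, chi_6> = (1/20)[1*(11)*conj(2) + 1*(-9)*conj(2) + 2*(-3*sqrt(5)/2 - 3/2)*conj(-1/2 + sqrt(5)/2) + 2*(7/2 - 3*sqrt(5)/2)*conj(-sqrt(5)/2 - 1/2) + 2*(-3/2 + 3*sqrt(5)/2)*conj(-sqrt(5)/2 - 1/2) + 2*(3*sqrt(5)/2 + 7/2)*conj(-1/2 + sqrt(5)/2) + 5*(1)*conj(0) + 5*(-3)*conj(0)]
      = (1/20)[(22) + (-18) + (-6) + (4 - 2*sqrt(5)) + (-6) + (4 + 2*sqrt(5)) + (0) + (0)] = 0/20 = 0
  <chi_rho, chi_7> = (1/20)[1*(11)*conj(2) + 1*(-9)*conj(-2) + 2*(-3*sqrt(5)/2 - 3/2)*conj(1/2 - sqrt(5)/2) + 2*(7/2 - 3*sqrt(5)/2)*conj(-sqrt(5)/2 - 1/2) + 2*(-3/2 + 3*sqrt(5)/2)*conj(1/2 + sqrt(5)/2) + 2*(3*sqrt(5)/2 + 7/2)*conj(-1/2 + sqrt(5)/2) + 5*(1)*conj(0) + 5*(-3)*conj(0)]
      = (1/20)[(22) + (18) + (6) + (4 - 2*sqrt(5)) + (6) + (4 + 2*sqrt(5)) + (0) + (0)] = 60/20 = 3
  <chi_rho, chi_8> = (1/20)[1*(11)*conj(2) + 1*(-9)*conj(2) + 2*(-3*sqrt(5)/2 - 3/2)*conj(-sqrt(5)/2 - 1/2) + 2*(7/2 - 3*sqrt(5)/2)*conj(-1/2 + sqrt(5)/2) + 2*(-3/2 + 3*sqrt(5)/2)*conj(-1/2 + sqrt(5)/2) + 2*(3*sqrt(5)/2 + 7/2)*conj(-sqrt(5)/2 - 1/2) + 5*(1)*conj(0) + 5*(-3)*conj(0)]
      = (1/20)[(22) + (-18) + (3*sqrt(5) + 9) + (-11 + 5*sqrt(5)) + (9 - 3*sqrt(5)) + (-5*sqrt(5) - 11) + (0) + (0)] = 0/20 = 0
Dimension check: dim(rho) = sum (mult * dim) = 0*1 + 1*1 + 3*1 + 1*1 + 0*2 + 0*2 + 3*2 + 0*2 = 11 = chi_rho(e) = 11.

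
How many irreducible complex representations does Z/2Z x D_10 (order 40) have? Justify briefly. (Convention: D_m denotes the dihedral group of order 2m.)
16

Explanation: The number of irreducible complex representations of a finite group equals its number of conjugacy classes. For a direct product, #classes(G x H) = #classes(G) * #classes(H). Z/2Z has 2 classes (abelian), D_10 has 8 classes, so 2 * 8 = 16, so Z/2Z x D_10 (order 40) has exactly 16 irreducible complex representations.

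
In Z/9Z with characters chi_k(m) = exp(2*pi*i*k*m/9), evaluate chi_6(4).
chi_6(4) = zeta_9^24 = exp(-2*I*pi/3)

Reasoning: chi_6(4) = zeta_9^(6*4) = zeta_9^24. Since zeta_9^9 = 1, this equals zeta_9^6 = exp(2*pi*i*6/9) = exp(-2*I*pi/3).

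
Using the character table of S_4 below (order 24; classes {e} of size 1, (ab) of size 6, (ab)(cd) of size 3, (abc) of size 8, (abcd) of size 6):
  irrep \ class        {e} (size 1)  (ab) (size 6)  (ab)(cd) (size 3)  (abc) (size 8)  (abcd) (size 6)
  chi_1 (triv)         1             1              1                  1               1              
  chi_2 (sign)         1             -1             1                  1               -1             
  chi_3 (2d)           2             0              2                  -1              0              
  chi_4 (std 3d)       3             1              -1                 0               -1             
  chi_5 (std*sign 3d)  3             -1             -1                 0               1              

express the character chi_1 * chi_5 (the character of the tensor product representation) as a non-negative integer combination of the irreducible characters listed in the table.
chi_1 tensor chi_5 = chi_5 (all other irreducibles have multiplicity 0).

Argument: The character of a tensor product is the pointwise product (chi_1 * chi_5)(C) = chi_1(C) * chi_5(C):
  {e}: (1)*(3), (ab): (1)*(-1), (ab)(cd): (1)*(-1), (abc): (1)*(0), (abcd): (1)*(1)
so (chi_1 * chi_5) takes values
  {e} -> 3, (ab) -> -1, (ab)(cd) -> -1, (abc) -> 0, (abcd) -> 1.
Now take the inner product of this character with each irreducible chi from the table, <chi_1*chi_5, chi> = (1/24) sum_C |C| (chi_1*chi_5)(C) conj(chi(C)):
  <chi_1*chi_5, chi_1> = (1/24)[1*(3)*conj(1) + 6*(-1)*conj(1) + 3*(-1)*conj(1) + 8*(0)*conj(1) + 6*(1)*conj(1)]
      = (1/24)[(3) + (-6) + (-3) + (0) + (6)] = 0/24 = 0
  <chi_1*chi_5, chi_2> = (1/24)[1*(3)*conj(1) + 6*(-1)*conj(-1) + 3*(-1)*conj(1) + 8*(0)*conj(1) + 6*(1)*conj(-1)]
      = (1/24)[(3) + (6) + (-3) + (0) + (-6)] = 0/24 = 0
  <chi_1*chi_5, chi_3> = (1/24)[1*(3)*conj(2) + 6*(-1)*conj(0) + 3*(-1)*conj(2) + 8*(0)*conj(-1) + 6*(1)*conj(0)]
      = (1/24)[(6) + (0) + (-6) + (0) + (0)] = 0/24 = 0
  <chi_1*chi_5, chi_4> = (1/24)[1*(3)*conj(3) + 6*(-1)*conj(1) + 3*(-1)*conj(-1) + 8*(0)*conj(0) + 6*(1)*conj(-1)]
      = (1/24)[(9) + (-6) + (3) + (0) + (-6)] = 0/24 = 0
  <chi_1*chi_5, chi_5> = (1/24)[1*(3)*conj(3) + 6*(-1)*conj(-1) + 3*(-1)*conj(-1) + 8*(0)*conj(0) + 6*(1)*conj(1)]
      = (1/24)[(9) + (6) + (3) + (0) + (6)] = 24/24 = 1
Hence the multiplicities are chi_5: 1. Dimension check: dim(chi_1)*dim(chi_5) = 1*3 = 3 and sum (mult * dim) = 1*3 = 3.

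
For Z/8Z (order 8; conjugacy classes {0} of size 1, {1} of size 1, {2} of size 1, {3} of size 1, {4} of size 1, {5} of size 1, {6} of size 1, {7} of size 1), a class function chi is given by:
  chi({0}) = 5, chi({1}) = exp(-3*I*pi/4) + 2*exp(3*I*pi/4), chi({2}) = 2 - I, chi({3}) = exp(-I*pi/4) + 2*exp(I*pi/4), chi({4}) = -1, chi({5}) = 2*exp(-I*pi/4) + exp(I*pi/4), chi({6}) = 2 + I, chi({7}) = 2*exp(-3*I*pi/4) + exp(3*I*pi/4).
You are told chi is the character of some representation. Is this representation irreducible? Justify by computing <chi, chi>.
Not irreducible (reducible): <chi, chi> = 7 > 1.

<chi, chi> = (1/|G|) sum_C |C| * |chi(C)|^2 = (1/8)[1*|5|^2 + 1*|exp(-3*I*pi/4) + 2*exp(3*I*pi/4)|^2 + 1*|2 - I|^2 + 1*|exp(-I*pi/4) + 2*exp(I*pi/4)|^2 + 1*|-1|^2 + 1*|2*exp(-I*pi/4) + exp(I*pi/4)|^2 + 1*|2 + I|^2 + 1*|2*exp(-3*I*pi/4) + exp(3*I*pi/4)|^2]
  = (1/8)[(25) + (5) + (5) + (5) + (1) + (5) + (5) + (5)] = 56/8 = 7.
(Exp terms are combined using exp(i*s)*conj(exp(i*t)) = exp(i*(s-t)), and sums of them are collapsed using the identity that for every m > 1 the m distinct m-th roots of unity sum to 0, e.g. 1 + exp(2*I*pi/3) + exp(-2*I*pi/3) = 0.)
A character is irreducible iff <chi, chi> = 1, so this representation is reducible.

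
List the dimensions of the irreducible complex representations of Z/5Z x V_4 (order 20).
Dimensions: 1, 1, 1, 1, 1, 1, 1, 1, 1, 1, 1, 1, 1, 1, 1, 1, 1, 1, 1, 1

There are 20 irreducibles (= number of conjugacy classes). Their dimensions d_i satisfy sum d_i^2 = |G| = 20: 1 + 1 + 1 + 1 + 1 + 1 + 1 + 1 + 1 + 1 + 1 + 1 + 1 + 1 + 1 + 1 + 1 + 1 + 1 + 1 = 20. (For the product with Z/5Z: each of the 5 1-dim characters of Z/5Z tensors with each irrep of V_4, giving 5 copies of each V_4-dimension.)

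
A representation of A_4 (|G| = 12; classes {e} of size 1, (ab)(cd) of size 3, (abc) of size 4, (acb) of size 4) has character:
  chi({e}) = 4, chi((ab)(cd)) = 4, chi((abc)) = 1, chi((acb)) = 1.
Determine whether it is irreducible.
Not irreducible (reducible): <chi, chi> = 6 > 1.

Solution. <chi, chi> = (1/|G|) sum_C |C| * |chi(C)|^2 = (1/12)[1*|4|^2 + 3*|4|^2 + 4*|1|^2 + 4*|1|^2]
  = (1/12)[(16) + (48) + (4) + (4)] = 72/12 = 6.
(Exp terms are combined using exp(i*s)*conj(exp(i*t)) = exp(i*(s-t)), and sums of them are collapsed using the identity that for every m > 1 the m distinct m-th roots of unity sum to 0, e.g. 1 + exp(2*I*pi/3) + exp(-2*I*pi/3) = 0.)
A character is irreducible iff <chi, chi> = 1, so this representation is reducible.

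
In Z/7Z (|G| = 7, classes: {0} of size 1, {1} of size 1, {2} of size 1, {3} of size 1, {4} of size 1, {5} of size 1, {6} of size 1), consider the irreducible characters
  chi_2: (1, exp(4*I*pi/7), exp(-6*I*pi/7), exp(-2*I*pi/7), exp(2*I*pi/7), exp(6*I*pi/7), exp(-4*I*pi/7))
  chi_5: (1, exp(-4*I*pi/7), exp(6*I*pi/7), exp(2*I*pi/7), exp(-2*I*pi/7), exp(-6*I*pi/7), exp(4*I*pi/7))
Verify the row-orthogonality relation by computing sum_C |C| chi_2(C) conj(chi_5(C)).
Sum = 0; so <chi_2, chi_5> = 0 (distinct irreducibles are orthogonal).

Working: Compute term by term over conjugacy classes (|C| * chi_2(C) * conj(chi_5(C))):
  1*(1)*conj(1) + 1*(exp(4*I*pi/7))*conj(exp(-4*I*pi/7)) + 1*(exp(-6*I*pi/7))*conj(exp(6*I*pi/7)) + 1*(exp(-2*I*pi/7))*conj(exp(2*I*pi/7)) + 1*(exp(2*I*pi/7))*conj(exp(-2*I*pi/7)) + 1*(exp(6*I*pi/7))*conj(exp(-6*I*pi/7)) + 1*(exp(-4*I*pi/7))*conj(exp(4*I*pi/7))
  = (1) + (exp(-6*I*pi/7)) + (exp(2*I*pi/7)) + (exp(-4*I*pi/7)) + (exp(4*I*pi/7)) + (exp(-2*I*pi/7)) + (exp(6*I*pi/7))
  = 0.
(Exp terms are combined using exp(i*s)*conj(exp(i*t)) = exp(i*(s-t)), and sums of them are collapsed using the identity that for every m > 1 the m distinct m-th roots of unity sum to 0, e.g. 1 + exp(2*I*pi/3) + exp(-2*I*pi/3) = 0.)
Dividing by |G| = 7 gives 0/7 = 0, matching the row-orthogonality relation <chi_2, chi_5> = [chi_2 = chi_5].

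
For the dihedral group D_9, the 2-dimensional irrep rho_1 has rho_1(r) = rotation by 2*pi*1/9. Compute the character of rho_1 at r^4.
chi_{rho_1}(r^4) = 2*cos(2*pi*1*4/9) = -2*cos(pi/9)

Derivation: rho_1(r^4) is rotation by angle 2*pi*1*4/9, whose trace is 2*cos(2*pi*1*4/9) = -2*cos(pi/9).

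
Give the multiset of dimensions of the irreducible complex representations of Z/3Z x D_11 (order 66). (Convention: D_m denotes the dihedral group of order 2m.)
Dimensions: 1, 1, 1, 1, 1, 1, 2, 2, 2, 2, 2, 2, 2, 2, 2, 2, 2, 2, 2, 2, 2

Proof sketch: There are 21 irreducibles (= number of conjugacy classes). Their dimensions d_i satisfy sum d_i^2 = |G| = 66: 1 + 1 + 1 + 1 + 1 + 1 + 4 + 4 + 4 + 4 + 4 + 4 + 4 + 4 + 4 + 4 + 4 + 4 + 4 + 4 + 4 = 66. (For the product with Z/3Z: each of the 3 1-dim characters of Z/3Z tensors with each irrep of D_11, giving 3 copies of each D_11-dimension.)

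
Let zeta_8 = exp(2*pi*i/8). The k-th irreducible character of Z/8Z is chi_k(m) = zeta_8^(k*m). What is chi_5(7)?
chi_5(7) = zeta_8^35 = exp(3*I*pi/4)

Working: chi_5(7) = zeta_8^(5*7) = zeta_8^35. Since zeta_8^8 = 1, this equals zeta_8^3 = exp(2*pi*i*3/8) = exp(3*I*pi/4).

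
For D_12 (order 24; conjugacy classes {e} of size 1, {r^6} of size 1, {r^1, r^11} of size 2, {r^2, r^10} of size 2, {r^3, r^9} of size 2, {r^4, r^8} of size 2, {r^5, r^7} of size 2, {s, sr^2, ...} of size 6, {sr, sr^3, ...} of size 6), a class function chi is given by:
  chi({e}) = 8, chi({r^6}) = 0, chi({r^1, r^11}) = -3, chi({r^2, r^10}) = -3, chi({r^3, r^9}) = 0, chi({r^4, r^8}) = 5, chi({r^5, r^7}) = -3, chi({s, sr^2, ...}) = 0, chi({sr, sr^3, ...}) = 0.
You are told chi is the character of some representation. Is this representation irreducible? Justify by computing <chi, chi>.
Not irreducible (reducible): <chi, chi> = 7 > 1.

Reasoning: <chi, chi> = (1/|G|) sum_C |C| * |chi(C)|^2 = (1/24)[1*|8|^2 + 1*|0|^2 + 2*|-3|^2 + 2*|-3|^2 + 2*|0|^2 + 2*|5|^2 + 2*|-3|^2 + 6*|0|^2 + 6*|0|^2]
  = (1/24)[(64) + (0) + (18) + (18) + (0) + (50) + (18) + (0) + (0)] = 168/24 = 7.
A character is irreducible iff <chi, chi> = 1, so this representation is reducible.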